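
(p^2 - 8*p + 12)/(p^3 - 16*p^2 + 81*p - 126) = (p - 2)/(p^2 - 10*p + 21)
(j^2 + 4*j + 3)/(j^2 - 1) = (j + 3)/(j - 1)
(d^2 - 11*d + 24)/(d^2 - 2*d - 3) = (d - 8)/(d + 1)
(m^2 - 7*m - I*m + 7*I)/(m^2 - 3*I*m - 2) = (m - 7)/(m - 2*I)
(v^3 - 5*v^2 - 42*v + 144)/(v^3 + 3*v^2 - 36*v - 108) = (v^2 - 11*v + 24)/(v^2 - 3*v - 18)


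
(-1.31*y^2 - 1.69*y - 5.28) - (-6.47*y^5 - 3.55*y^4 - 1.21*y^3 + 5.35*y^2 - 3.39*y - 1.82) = 6.47*y^5 + 3.55*y^4 + 1.21*y^3 - 6.66*y^2 + 1.7*y - 3.46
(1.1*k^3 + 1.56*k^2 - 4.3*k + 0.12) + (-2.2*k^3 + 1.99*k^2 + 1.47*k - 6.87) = -1.1*k^3 + 3.55*k^2 - 2.83*k - 6.75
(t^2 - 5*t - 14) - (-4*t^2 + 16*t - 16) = 5*t^2 - 21*t + 2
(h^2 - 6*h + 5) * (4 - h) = -h^3 + 10*h^2 - 29*h + 20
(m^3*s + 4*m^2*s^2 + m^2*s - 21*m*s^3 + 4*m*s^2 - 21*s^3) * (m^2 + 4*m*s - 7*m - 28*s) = m^5*s + 8*m^4*s^2 - 6*m^4*s - 5*m^3*s^3 - 48*m^3*s^2 - 7*m^3*s - 84*m^2*s^4 + 30*m^2*s^3 - 56*m^2*s^2 + 504*m*s^4 + 35*m*s^3 + 588*s^4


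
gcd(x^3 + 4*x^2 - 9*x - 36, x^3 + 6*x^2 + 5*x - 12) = x^2 + 7*x + 12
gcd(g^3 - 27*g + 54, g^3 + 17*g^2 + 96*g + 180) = g + 6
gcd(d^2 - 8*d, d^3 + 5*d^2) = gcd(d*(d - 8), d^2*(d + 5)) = d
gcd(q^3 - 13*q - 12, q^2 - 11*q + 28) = q - 4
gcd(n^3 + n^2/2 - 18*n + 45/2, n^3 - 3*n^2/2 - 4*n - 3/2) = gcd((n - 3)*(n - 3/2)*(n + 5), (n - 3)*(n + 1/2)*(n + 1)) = n - 3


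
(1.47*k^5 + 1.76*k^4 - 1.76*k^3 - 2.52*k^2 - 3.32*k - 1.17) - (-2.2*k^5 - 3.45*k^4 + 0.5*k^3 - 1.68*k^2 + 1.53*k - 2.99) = 3.67*k^5 + 5.21*k^4 - 2.26*k^3 - 0.84*k^2 - 4.85*k + 1.82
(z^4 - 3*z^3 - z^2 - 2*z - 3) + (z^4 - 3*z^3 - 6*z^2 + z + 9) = 2*z^4 - 6*z^3 - 7*z^2 - z + 6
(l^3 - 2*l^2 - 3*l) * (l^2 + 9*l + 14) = l^5 + 7*l^4 - 7*l^3 - 55*l^2 - 42*l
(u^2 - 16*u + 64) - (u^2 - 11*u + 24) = 40 - 5*u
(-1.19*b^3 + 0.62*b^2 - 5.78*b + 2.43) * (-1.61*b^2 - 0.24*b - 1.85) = 1.9159*b^5 - 0.7126*b^4 + 11.3585*b^3 - 3.6721*b^2 + 10.1098*b - 4.4955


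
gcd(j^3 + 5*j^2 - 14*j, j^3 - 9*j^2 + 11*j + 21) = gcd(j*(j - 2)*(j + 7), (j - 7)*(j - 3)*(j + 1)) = 1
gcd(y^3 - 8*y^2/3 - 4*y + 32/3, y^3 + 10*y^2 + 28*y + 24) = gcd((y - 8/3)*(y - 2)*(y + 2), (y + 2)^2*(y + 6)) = y + 2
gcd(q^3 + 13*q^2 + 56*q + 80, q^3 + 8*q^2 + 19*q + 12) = q + 4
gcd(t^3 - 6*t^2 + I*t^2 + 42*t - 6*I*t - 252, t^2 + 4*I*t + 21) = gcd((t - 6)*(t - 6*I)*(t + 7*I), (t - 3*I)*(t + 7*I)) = t + 7*I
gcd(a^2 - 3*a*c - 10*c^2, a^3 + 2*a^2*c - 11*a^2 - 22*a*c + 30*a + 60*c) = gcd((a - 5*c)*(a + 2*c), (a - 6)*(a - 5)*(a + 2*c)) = a + 2*c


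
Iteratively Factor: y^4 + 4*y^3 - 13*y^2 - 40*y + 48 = (y + 4)*(y^3 - 13*y + 12) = (y - 3)*(y + 4)*(y^2 + 3*y - 4) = (y - 3)*(y - 1)*(y + 4)*(y + 4)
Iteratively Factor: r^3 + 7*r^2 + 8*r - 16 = (r - 1)*(r^2 + 8*r + 16) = (r - 1)*(r + 4)*(r + 4)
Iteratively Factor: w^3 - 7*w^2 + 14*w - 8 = (w - 2)*(w^2 - 5*w + 4) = (w - 2)*(w - 1)*(w - 4)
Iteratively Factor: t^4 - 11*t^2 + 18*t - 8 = (t - 2)*(t^3 + 2*t^2 - 7*t + 4) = (t - 2)*(t - 1)*(t^2 + 3*t - 4) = (t - 2)*(t - 1)^2*(t + 4)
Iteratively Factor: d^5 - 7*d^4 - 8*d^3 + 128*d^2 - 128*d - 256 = (d + 4)*(d^4 - 11*d^3 + 36*d^2 - 16*d - 64) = (d - 4)*(d + 4)*(d^3 - 7*d^2 + 8*d + 16) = (d - 4)*(d + 1)*(d + 4)*(d^2 - 8*d + 16) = (d - 4)^2*(d + 1)*(d + 4)*(d - 4)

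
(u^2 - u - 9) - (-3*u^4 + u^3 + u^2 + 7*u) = 3*u^4 - u^3 - 8*u - 9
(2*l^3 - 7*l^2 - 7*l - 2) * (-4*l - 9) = -8*l^4 + 10*l^3 + 91*l^2 + 71*l + 18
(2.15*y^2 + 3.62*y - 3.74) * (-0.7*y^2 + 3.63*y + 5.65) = -1.505*y^4 + 5.2705*y^3 + 27.9061*y^2 + 6.8768*y - 21.131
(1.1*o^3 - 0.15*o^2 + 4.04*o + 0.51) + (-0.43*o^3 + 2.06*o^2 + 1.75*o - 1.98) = 0.67*o^3 + 1.91*o^2 + 5.79*o - 1.47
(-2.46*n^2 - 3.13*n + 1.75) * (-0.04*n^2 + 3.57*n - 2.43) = 0.0984*n^4 - 8.657*n^3 - 5.2663*n^2 + 13.8534*n - 4.2525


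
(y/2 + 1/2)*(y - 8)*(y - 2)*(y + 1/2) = y^4/2 - 17*y^3/4 + 3*y^2/4 + 19*y/2 + 4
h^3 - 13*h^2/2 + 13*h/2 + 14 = (h - 4)*(h - 7/2)*(h + 1)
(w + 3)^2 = w^2 + 6*w + 9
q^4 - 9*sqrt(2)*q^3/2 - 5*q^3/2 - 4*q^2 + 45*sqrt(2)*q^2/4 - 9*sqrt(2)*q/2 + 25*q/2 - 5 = (q - 2)*(q - 1/2)*(q - 5*sqrt(2))*(q + sqrt(2)/2)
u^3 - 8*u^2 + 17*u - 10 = (u - 5)*(u - 2)*(u - 1)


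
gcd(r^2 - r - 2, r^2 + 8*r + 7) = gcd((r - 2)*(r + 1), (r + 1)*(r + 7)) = r + 1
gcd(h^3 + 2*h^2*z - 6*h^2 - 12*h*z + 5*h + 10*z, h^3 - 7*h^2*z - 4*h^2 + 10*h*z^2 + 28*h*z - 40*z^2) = 1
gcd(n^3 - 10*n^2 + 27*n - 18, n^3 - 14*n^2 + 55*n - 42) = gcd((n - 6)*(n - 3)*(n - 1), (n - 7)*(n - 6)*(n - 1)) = n^2 - 7*n + 6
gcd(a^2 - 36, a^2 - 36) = a^2 - 36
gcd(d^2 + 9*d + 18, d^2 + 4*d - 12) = d + 6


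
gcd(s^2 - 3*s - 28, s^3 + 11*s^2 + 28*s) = s + 4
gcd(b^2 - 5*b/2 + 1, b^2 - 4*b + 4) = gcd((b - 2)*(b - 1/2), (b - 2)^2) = b - 2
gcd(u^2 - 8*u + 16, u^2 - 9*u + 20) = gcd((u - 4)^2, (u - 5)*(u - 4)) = u - 4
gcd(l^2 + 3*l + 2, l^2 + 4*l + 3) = l + 1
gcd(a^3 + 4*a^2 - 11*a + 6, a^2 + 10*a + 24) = a + 6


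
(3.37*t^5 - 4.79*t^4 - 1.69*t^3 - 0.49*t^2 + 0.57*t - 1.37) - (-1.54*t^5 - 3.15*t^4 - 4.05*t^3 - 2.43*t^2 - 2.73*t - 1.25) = 4.91*t^5 - 1.64*t^4 + 2.36*t^3 + 1.94*t^2 + 3.3*t - 0.12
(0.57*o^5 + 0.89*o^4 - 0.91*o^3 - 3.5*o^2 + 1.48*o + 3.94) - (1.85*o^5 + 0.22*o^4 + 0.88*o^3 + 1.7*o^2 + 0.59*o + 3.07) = -1.28*o^5 + 0.67*o^4 - 1.79*o^3 - 5.2*o^2 + 0.89*o + 0.87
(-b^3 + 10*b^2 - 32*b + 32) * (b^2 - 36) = -b^5 + 10*b^4 + 4*b^3 - 328*b^2 + 1152*b - 1152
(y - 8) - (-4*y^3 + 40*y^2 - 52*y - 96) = 4*y^3 - 40*y^2 + 53*y + 88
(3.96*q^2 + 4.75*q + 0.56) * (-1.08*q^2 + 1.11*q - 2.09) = -4.2768*q^4 - 0.734400000000001*q^3 - 3.6087*q^2 - 9.3059*q - 1.1704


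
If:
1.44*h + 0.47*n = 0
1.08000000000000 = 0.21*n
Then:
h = -1.68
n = 5.14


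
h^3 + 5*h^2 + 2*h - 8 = (h - 1)*(h + 2)*(h + 4)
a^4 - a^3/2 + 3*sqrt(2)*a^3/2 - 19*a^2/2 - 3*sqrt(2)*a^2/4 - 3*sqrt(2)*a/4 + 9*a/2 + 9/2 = (a - 1)*(a + 1/2)*(a - 3*sqrt(2)/2)*(a + 3*sqrt(2))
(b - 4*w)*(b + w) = b^2 - 3*b*w - 4*w^2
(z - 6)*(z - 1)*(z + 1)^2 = z^4 - 5*z^3 - 7*z^2 + 5*z + 6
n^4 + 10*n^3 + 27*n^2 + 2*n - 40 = (n - 1)*(n + 2)*(n + 4)*(n + 5)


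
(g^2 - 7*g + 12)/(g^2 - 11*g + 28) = (g - 3)/(g - 7)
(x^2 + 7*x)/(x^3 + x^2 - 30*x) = (x + 7)/(x^2 + x - 30)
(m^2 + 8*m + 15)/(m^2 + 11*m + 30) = (m + 3)/(m + 6)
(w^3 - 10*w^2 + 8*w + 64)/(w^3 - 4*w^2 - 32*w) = (w^2 - 2*w - 8)/(w*(w + 4))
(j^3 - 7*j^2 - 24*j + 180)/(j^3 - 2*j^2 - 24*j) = (j^2 - j - 30)/(j*(j + 4))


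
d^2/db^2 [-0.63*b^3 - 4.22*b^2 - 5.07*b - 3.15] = -3.78*b - 8.44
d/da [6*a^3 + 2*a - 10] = 18*a^2 + 2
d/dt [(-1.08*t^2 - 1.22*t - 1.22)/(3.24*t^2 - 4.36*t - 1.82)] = (8.6616*t^2 + 11.8368*t - 3.0988)/(10.4976*t^4 - 28.2528*t^3 + 7.216*t^2 + 15.8704*t + 3.3124)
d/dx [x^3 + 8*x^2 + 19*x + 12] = 3*x^2 + 16*x + 19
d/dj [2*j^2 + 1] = 4*j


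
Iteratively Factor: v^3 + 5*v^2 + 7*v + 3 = (v + 1)*(v^2 + 4*v + 3) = (v + 1)*(v + 3)*(v + 1)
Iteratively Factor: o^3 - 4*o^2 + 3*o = (o - 1)*(o^2 - 3*o) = (o - 3)*(o - 1)*(o)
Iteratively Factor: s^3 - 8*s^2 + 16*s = (s - 4)*(s^2 - 4*s) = s*(s - 4)*(s - 4)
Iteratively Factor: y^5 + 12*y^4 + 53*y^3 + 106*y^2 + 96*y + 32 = (y + 4)*(y^4 + 8*y^3 + 21*y^2 + 22*y + 8) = (y + 4)^2*(y^3 + 4*y^2 + 5*y + 2) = (y + 1)*(y + 4)^2*(y^2 + 3*y + 2) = (y + 1)*(y + 2)*(y + 4)^2*(y + 1)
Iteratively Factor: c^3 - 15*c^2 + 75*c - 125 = (c - 5)*(c^2 - 10*c + 25) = (c - 5)^2*(c - 5)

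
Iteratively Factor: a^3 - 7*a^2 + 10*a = (a - 5)*(a^2 - 2*a) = a*(a - 5)*(a - 2)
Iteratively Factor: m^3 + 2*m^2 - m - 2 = (m - 1)*(m^2 + 3*m + 2) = (m - 1)*(m + 2)*(m + 1)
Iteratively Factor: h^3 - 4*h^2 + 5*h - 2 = (h - 1)*(h^2 - 3*h + 2) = (h - 1)^2*(h - 2)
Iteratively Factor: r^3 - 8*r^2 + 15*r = (r)*(r^2 - 8*r + 15) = r*(r - 5)*(r - 3)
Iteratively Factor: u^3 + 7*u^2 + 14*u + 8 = (u + 4)*(u^2 + 3*u + 2) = (u + 1)*(u + 4)*(u + 2)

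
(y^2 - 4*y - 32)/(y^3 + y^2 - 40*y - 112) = (y - 8)/(y^2 - 3*y - 28)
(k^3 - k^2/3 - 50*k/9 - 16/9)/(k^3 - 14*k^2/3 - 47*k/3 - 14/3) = (k - 8/3)/(k - 7)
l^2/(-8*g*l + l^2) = -l/(8*g - l)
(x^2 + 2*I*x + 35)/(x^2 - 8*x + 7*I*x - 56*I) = (x - 5*I)/(x - 8)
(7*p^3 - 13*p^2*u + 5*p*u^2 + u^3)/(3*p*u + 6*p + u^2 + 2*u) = (7*p^3 - 13*p^2*u + 5*p*u^2 + u^3)/(3*p*u + 6*p + u^2 + 2*u)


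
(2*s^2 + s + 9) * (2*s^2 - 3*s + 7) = 4*s^4 - 4*s^3 + 29*s^2 - 20*s + 63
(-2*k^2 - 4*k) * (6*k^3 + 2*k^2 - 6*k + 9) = -12*k^5 - 28*k^4 + 4*k^3 + 6*k^2 - 36*k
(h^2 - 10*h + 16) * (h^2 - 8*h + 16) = h^4 - 18*h^3 + 112*h^2 - 288*h + 256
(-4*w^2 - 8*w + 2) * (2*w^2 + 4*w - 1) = -8*w^4 - 32*w^3 - 24*w^2 + 16*w - 2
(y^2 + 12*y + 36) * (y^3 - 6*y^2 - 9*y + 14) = y^5 + 6*y^4 - 45*y^3 - 310*y^2 - 156*y + 504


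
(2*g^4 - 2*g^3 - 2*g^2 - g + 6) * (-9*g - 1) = -18*g^5 + 16*g^4 + 20*g^3 + 11*g^2 - 53*g - 6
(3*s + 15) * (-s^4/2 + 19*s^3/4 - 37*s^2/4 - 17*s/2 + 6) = -3*s^5/2 + 27*s^4/4 + 87*s^3/2 - 657*s^2/4 - 219*s/2 + 90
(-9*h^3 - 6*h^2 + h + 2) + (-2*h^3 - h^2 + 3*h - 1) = -11*h^3 - 7*h^2 + 4*h + 1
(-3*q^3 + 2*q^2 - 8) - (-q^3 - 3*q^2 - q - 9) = -2*q^3 + 5*q^2 + q + 1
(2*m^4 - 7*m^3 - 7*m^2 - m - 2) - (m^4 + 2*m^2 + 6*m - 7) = m^4 - 7*m^3 - 9*m^2 - 7*m + 5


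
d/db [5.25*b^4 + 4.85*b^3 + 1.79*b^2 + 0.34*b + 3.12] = 21.0*b^3 + 14.55*b^2 + 3.58*b + 0.34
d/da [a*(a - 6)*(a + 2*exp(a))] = 2*a^2*exp(a) + 3*a^2 - 8*a*exp(a) - 12*a - 12*exp(a)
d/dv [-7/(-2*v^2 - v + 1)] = 7*(-4*v - 1)/(2*v^2 + v - 1)^2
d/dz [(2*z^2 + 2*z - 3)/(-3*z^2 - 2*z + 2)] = 2*(z^2 - 5*z - 1)/(9*z^4 + 12*z^3 - 8*z^2 - 8*z + 4)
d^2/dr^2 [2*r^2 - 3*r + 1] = 4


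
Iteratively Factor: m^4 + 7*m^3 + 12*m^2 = (m + 4)*(m^3 + 3*m^2) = m*(m + 4)*(m^2 + 3*m) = m*(m + 3)*(m + 4)*(m)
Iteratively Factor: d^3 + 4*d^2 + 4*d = (d + 2)*(d^2 + 2*d) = (d + 2)^2*(d)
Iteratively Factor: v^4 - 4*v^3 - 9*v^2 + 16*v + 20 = (v + 1)*(v^3 - 5*v^2 - 4*v + 20) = (v + 1)*(v + 2)*(v^2 - 7*v + 10) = (v - 2)*(v + 1)*(v + 2)*(v - 5)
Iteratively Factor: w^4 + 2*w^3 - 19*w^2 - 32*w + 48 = (w - 1)*(w^3 + 3*w^2 - 16*w - 48) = (w - 4)*(w - 1)*(w^2 + 7*w + 12) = (w - 4)*(w - 1)*(w + 3)*(w + 4)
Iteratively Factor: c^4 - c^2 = (c - 1)*(c^3 + c^2) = (c - 1)*(c + 1)*(c^2) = c*(c - 1)*(c + 1)*(c)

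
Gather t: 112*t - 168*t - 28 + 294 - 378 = -56*t - 112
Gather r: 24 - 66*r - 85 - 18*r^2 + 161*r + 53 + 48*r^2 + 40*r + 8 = 30*r^2 + 135*r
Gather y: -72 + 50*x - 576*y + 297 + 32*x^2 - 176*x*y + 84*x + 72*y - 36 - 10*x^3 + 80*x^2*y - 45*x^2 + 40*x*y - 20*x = -10*x^3 - 13*x^2 + 114*x + y*(80*x^2 - 136*x - 504) + 189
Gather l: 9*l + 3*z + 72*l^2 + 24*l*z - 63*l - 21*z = 72*l^2 + l*(24*z - 54) - 18*z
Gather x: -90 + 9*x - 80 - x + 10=8*x - 160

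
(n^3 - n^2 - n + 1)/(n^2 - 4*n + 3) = (n^2 - 1)/(n - 3)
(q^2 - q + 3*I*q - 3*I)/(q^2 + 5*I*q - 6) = (q - 1)/(q + 2*I)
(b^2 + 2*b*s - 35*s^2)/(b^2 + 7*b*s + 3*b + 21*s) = (b - 5*s)/(b + 3)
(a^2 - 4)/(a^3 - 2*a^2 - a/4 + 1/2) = 4*(a + 2)/(4*a^2 - 1)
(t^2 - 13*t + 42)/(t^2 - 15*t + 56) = (t - 6)/(t - 8)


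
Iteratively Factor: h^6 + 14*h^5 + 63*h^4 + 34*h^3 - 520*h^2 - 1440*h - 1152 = (h + 4)*(h^5 + 10*h^4 + 23*h^3 - 58*h^2 - 288*h - 288) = (h + 4)^2*(h^4 + 6*h^3 - h^2 - 54*h - 72) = (h + 4)^3*(h^3 + 2*h^2 - 9*h - 18) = (h + 3)*(h + 4)^3*(h^2 - h - 6) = (h + 2)*(h + 3)*(h + 4)^3*(h - 3)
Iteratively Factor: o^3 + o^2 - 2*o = (o)*(o^2 + o - 2) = o*(o + 2)*(o - 1)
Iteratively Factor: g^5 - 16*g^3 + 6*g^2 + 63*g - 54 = (g - 1)*(g^4 + g^3 - 15*g^2 - 9*g + 54) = (g - 2)*(g - 1)*(g^3 + 3*g^2 - 9*g - 27) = (g - 2)*(g - 1)*(g + 3)*(g^2 - 9) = (g - 3)*(g - 2)*(g - 1)*(g + 3)*(g + 3)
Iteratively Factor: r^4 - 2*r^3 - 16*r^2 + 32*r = (r - 4)*(r^3 + 2*r^2 - 8*r) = r*(r - 4)*(r^2 + 2*r - 8) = r*(r - 4)*(r - 2)*(r + 4)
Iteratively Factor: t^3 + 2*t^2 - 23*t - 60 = (t + 4)*(t^2 - 2*t - 15) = (t - 5)*(t + 4)*(t + 3)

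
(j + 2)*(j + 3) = j^2 + 5*j + 6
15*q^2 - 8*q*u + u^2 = (-5*q + u)*(-3*q + u)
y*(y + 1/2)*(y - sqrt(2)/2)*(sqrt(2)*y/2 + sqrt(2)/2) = sqrt(2)*y^4/2 - y^3/2 + 3*sqrt(2)*y^3/4 - 3*y^2/4 + sqrt(2)*y^2/4 - y/4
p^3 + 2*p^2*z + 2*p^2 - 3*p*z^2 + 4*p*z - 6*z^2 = (p + 2)*(p - z)*(p + 3*z)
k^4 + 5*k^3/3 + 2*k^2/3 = k^2*(k + 2/3)*(k + 1)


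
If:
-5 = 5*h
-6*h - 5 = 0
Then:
No Solution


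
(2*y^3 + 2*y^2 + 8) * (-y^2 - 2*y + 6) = -2*y^5 - 6*y^4 + 8*y^3 + 4*y^2 - 16*y + 48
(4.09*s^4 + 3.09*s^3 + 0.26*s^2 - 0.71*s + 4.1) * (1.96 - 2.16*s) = -8.8344*s^5 + 1.342*s^4 + 5.4948*s^3 + 2.0432*s^2 - 10.2476*s + 8.036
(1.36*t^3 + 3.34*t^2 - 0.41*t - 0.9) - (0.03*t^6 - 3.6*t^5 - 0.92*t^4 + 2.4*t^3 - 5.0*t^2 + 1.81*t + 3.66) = -0.03*t^6 + 3.6*t^5 + 0.92*t^4 - 1.04*t^3 + 8.34*t^2 - 2.22*t - 4.56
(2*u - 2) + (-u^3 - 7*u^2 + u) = -u^3 - 7*u^2 + 3*u - 2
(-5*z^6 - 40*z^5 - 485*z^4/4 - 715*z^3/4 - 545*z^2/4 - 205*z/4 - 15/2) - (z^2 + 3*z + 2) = -5*z^6 - 40*z^5 - 485*z^4/4 - 715*z^3/4 - 549*z^2/4 - 217*z/4 - 19/2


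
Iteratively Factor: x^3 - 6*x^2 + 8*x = (x - 4)*(x^2 - 2*x) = x*(x - 4)*(x - 2)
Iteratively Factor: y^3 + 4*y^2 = (y + 4)*(y^2) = y*(y + 4)*(y)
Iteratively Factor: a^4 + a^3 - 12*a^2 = (a)*(a^3 + a^2 - 12*a) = a*(a + 4)*(a^2 - 3*a) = a^2*(a + 4)*(a - 3)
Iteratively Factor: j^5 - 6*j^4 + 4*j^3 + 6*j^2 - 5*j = (j)*(j^4 - 6*j^3 + 4*j^2 + 6*j - 5) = j*(j + 1)*(j^3 - 7*j^2 + 11*j - 5) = j*(j - 1)*(j + 1)*(j^2 - 6*j + 5) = j*(j - 5)*(j - 1)*(j + 1)*(j - 1)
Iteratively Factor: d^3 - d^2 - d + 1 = (d - 1)*(d^2 - 1) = (d - 1)*(d + 1)*(d - 1)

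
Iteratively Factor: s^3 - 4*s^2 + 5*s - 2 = (s - 2)*(s^2 - 2*s + 1) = (s - 2)*(s - 1)*(s - 1)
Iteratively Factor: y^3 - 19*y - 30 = (y + 2)*(y^2 - 2*y - 15) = (y - 5)*(y + 2)*(y + 3)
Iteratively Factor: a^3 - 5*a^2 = (a - 5)*(a^2) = a*(a - 5)*(a)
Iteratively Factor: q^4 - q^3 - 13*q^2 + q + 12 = (q + 3)*(q^3 - 4*q^2 - q + 4) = (q - 1)*(q + 3)*(q^2 - 3*q - 4) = (q - 4)*(q - 1)*(q + 3)*(q + 1)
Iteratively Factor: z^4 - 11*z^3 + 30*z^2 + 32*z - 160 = (z - 4)*(z^3 - 7*z^2 + 2*z + 40) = (z - 4)^2*(z^2 - 3*z - 10) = (z - 5)*(z - 4)^2*(z + 2)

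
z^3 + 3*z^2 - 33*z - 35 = (z - 5)*(z + 1)*(z + 7)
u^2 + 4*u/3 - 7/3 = (u - 1)*(u + 7/3)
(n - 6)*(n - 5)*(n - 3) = n^3 - 14*n^2 + 63*n - 90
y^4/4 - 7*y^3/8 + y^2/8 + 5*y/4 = y*(y/4 + 1/4)*(y - 5/2)*(y - 2)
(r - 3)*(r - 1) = r^2 - 4*r + 3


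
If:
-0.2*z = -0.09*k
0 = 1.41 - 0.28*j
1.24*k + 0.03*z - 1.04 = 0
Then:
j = 5.04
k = 0.83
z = 0.37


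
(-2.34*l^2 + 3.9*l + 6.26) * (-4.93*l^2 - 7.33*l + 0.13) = 11.5362*l^4 - 2.0748*l^3 - 59.753*l^2 - 45.3788*l + 0.8138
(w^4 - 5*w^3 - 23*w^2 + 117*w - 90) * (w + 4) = w^5 - w^4 - 43*w^3 + 25*w^2 + 378*w - 360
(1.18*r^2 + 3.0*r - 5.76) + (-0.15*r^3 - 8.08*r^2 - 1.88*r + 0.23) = -0.15*r^3 - 6.9*r^2 + 1.12*r - 5.53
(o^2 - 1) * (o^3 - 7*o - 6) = o^5 - 8*o^3 - 6*o^2 + 7*o + 6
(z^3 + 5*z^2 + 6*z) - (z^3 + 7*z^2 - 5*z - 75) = -2*z^2 + 11*z + 75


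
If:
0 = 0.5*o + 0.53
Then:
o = -1.06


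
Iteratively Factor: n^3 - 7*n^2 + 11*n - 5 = (n - 1)*(n^2 - 6*n + 5) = (n - 1)^2*(n - 5)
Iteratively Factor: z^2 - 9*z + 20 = (z - 4)*(z - 5)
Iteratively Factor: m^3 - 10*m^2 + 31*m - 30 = (m - 3)*(m^2 - 7*m + 10) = (m - 5)*(m - 3)*(m - 2)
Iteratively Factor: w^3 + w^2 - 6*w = (w + 3)*(w^2 - 2*w) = (w - 2)*(w + 3)*(w)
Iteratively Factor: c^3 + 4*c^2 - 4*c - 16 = (c + 2)*(c^2 + 2*c - 8) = (c - 2)*(c + 2)*(c + 4)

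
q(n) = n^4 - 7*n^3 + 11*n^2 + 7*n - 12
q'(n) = 4*n^3 - 21*n^2 + 22*n + 7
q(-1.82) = 64.87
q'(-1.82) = -126.71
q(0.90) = -1.24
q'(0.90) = 12.71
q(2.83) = 1.39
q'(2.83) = -8.27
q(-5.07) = 1808.27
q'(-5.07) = -1165.64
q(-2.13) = 111.22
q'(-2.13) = -173.79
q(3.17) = -1.28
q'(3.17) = -6.87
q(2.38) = 4.68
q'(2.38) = -5.67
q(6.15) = 249.38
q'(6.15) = 278.46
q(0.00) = -12.00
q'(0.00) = 7.00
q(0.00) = -12.00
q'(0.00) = 7.00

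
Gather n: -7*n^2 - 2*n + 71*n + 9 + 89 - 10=-7*n^2 + 69*n + 88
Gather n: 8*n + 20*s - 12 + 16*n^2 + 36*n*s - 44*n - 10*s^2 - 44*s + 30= 16*n^2 + n*(36*s - 36) - 10*s^2 - 24*s + 18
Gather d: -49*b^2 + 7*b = -49*b^2 + 7*b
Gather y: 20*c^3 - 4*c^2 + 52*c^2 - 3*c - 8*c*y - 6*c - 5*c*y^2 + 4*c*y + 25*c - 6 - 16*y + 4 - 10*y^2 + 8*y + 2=20*c^3 + 48*c^2 + 16*c + y^2*(-5*c - 10) + y*(-4*c - 8)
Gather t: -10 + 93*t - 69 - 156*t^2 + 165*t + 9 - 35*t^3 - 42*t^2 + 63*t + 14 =-35*t^3 - 198*t^2 + 321*t - 56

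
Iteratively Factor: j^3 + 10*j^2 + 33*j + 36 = (j + 3)*(j^2 + 7*j + 12) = (j + 3)*(j + 4)*(j + 3)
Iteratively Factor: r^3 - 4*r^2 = (r)*(r^2 - 4*r) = r^2*(r - 4)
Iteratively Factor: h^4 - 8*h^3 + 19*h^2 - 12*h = (h)*(h^3 - 8*h^2 + 19*h - 12) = h*(h - 4)*(h^2 - 4*h + 3) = h*(h - 4)*(h - 3)*(h - 1)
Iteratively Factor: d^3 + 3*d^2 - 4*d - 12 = (d - 2)*(d^2 + 5*d + 6) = (d - 2)*(d + 3)*(d + 2)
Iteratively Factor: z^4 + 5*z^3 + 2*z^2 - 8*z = (z - 1)*(z^3 + 6*z^2 + 8*z) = (z - 1)*(z + 2)*(z^2 + 4*z) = z*(z - 1)*(z + 2)*(z + 4)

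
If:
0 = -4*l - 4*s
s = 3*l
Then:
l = 0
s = 0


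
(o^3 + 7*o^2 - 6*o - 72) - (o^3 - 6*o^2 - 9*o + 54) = 13*o^2 + 3*o - 126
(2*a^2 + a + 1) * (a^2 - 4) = 2*a^4 + a^3 - 7*a^2 - 4*a - 4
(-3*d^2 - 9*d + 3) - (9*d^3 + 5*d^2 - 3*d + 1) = -9*d^3 - 8*d^2 - 6*d + 2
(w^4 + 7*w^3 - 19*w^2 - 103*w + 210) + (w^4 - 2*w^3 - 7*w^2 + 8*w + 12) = 2*w^4 + 5*w^3 - 26*w^2 - 95*w + 222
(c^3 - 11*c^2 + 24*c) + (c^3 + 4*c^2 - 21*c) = 2*c^3 - 7*c^2 + 3*c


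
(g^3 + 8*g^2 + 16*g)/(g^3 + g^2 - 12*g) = (g + 4)/(g - 3)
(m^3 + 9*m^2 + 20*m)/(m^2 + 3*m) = (m^2 + 9*m + 20)/(m + 3)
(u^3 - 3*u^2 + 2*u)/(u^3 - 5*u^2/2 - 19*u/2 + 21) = 2*u*(u - 1)/(2*u^2 - u - 21)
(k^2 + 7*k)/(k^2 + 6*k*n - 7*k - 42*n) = k*(k + 7)/(k^2 + 6*k*n - 7*k - 42*n)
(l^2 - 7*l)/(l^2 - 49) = l/(l + 7)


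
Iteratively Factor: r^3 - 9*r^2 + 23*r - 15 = (r - 3)*(r^2 - 6*r + 5) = (r - 5)*(r - 3)*(r - 1)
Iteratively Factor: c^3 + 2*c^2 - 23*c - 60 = (c - 5)*(c^2 + 7*c + 12) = (c - 5)*(c + 3)*(c + 4)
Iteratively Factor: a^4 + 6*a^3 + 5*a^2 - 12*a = (a - 1)*(a^3 + 7*a^2 + 12*a) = a*(a - 1)*(a^2 + 7*a + 12) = a*(a - 1)*(a + 4)*(a + 3)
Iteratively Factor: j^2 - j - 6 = (j - 3)*(j + 2)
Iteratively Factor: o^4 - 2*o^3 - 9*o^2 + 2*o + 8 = (o - 1)*(o^3 - o^2 - 10*o - 8) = (o - 1)*(o + 1)*(o^2 - 2*o - 8) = (o - 4)*(o - 1)*(o + 1)*(o + 2)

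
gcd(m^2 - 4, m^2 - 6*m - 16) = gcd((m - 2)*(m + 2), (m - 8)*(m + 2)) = m + 2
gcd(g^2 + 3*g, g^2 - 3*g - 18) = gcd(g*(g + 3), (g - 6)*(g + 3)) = g + 3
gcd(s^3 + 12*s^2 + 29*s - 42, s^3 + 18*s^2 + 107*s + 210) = s^2 + 13*s + 42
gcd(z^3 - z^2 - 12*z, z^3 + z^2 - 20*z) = z^2 - 4*z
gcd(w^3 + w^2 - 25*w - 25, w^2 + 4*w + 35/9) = 1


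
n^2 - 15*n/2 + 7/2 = (n - 7)*(n - 1/2)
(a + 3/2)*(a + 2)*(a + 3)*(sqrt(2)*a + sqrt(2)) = sqrt(2)*a^4 + 15*sqrt(2)*a^3/2 + 20*sqrt(2)*a^2 + 45*sqrt(2)*a/2 + 9*sqrt(2)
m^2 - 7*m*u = m*(m - 7*u)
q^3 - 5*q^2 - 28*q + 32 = (q - 8)*(q - 1)*(q + 4)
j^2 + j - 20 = (j - 4)*(j + 5)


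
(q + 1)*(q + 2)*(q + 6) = q^3 + 9*q^2 + 20*q + 12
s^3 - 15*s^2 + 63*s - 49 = (s - 7)^2*(s - 1)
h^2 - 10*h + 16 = (h - 8)*(h - 2)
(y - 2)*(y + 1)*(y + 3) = y^3 + 2*y^2 - 5*y - 6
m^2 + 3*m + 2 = (m + 1)*(m + 2)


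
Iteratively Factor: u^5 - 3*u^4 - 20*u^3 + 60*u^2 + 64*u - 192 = (u + 2)*(u^4 - 5*u^3 - 10*u^2 + 80*u - 96) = (u + 2)*(u + 4)*(u^3 - 9*u^2 + 26*u - 24) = (u - 3)*(u + 2)*(u + 4)*(u^2 - 6*u + 8) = (u - 4)*(u - 3)*(u + 2)*(u + 4)*(u - 2)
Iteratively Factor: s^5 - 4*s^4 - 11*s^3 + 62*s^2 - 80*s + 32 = (s - 1)*(s^4 - 3*s^3 - 14*s^2 + 48*s - 32) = (s - 1)*(s + 4)*(s^3 - 7*s^2 + 14*s - 8) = (s - 1)^2*(s + 4)*(s^2 - 6*s + 8) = (s - 4)*(s - 1)^2*(s + 4)*(s - 2)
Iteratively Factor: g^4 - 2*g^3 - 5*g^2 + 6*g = (g + 2)*(g^3 - 4*g^2 + 3*g) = (g - 3)*(g + 2)*(g^2 - g) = (g - 3)*(g - 1)*(g + 2)*(g)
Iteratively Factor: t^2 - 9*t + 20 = (t - 5)*(t - 4)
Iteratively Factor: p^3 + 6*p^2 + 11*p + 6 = (p + 1)*(p^2 + 5*p + 6) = (p + 1)*(p + 2)*(p + 3)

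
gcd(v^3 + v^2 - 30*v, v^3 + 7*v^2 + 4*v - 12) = v + 6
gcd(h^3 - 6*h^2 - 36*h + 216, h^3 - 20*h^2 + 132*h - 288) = h^2 - 12*h + 36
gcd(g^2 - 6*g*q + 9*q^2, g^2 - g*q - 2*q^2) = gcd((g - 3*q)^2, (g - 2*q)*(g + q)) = 1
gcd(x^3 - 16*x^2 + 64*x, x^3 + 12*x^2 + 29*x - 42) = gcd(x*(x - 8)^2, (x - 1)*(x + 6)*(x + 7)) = 1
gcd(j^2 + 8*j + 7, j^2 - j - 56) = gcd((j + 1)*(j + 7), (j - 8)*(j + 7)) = j + 7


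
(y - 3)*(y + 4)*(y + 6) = y^3 + 7*y^2 - 6*y - 72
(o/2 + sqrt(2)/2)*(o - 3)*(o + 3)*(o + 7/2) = o^4/2 + sqrt(2)*o^3/2 + 7*o^3/4 - 9*o^2/2 + 7*sqrt(2)*o^2/4 - 63*o/4 - 9*sqrt(2)*o/2 - 63*sqrt(2)/4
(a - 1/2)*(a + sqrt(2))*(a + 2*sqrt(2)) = a^3 - a^2/2 + 3*sqrt(2)*a^2 - 3*sqrt(2)*a/2 + 4*a - 2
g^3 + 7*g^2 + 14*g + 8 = (g + 1)*(g + 2)*(g + 4)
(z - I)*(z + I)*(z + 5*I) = z^3 + 5*I*z^2 + z + 5*I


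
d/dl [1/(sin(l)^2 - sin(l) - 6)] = (1 - 2*sin(l))*cos(l)/(sin(l) + cos(l)^2 + 5)^2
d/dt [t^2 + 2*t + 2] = 2*t + 2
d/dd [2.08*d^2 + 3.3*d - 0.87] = 4.16*d + 3.3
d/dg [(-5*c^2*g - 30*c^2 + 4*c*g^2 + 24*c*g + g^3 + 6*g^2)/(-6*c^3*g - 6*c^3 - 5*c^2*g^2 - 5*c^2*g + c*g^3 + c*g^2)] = ((5*c^2 - 8*c*g - 24*c - 3*g^2 - 12*g)*(6*c^2*g + 6*c^2 + 5*c*g^2 + 5*c*g - g^3 - g^2) + (6*c^2 + 10*c*g + 5*c - 3*g^2 - 2*g)*(-5*c^2*g - 30*c^2 + 4*c*g^2 + 24*c*g + g^3 + 6*g^2))/(c*(6*c^2*g + 6*c^2 + 5*c*g^2 + 5*c*g - g^3 - g^2)^2)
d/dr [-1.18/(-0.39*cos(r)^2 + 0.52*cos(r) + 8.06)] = (0.9204*cos(r) - 0.6136)*sin(r)/(-0.39*cos(r)^2 + 0.52*cos(r) + 8.06)^2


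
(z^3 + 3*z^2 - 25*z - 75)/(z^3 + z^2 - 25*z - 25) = (z + 3)/(z + 1)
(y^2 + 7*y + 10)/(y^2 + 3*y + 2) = (y + 5)/(y + 1)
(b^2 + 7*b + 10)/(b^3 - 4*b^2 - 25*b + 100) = (b + 2)/(b^2 - 9*b + 20)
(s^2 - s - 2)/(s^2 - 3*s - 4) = (s - 2)/(s - 4)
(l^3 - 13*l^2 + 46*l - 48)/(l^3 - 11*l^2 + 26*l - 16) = (l - 3)/(l - 1)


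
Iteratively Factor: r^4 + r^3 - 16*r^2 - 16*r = (r)*(r^3 + r^2 - 16*r - 16) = r*(r + 4)*(r^2 - 3*r - 4) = r*(r - 4)*(r + 4)*(r + 1)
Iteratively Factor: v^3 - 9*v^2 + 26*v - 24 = (v - 2)*(v^2 - 7*v + 12) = (v - 4)*(v - 2)*(v - 3)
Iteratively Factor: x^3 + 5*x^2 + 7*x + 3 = (x + 1)*(x^2 + 4*x + 3) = (x + 1)^2*(x + 3)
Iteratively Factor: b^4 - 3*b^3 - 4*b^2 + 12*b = (b - 3)*(b^3 - 4*b) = (b - 3)*(b + 2)*(b^2 - 2*b) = b*(b - 3)*(b + 2)*(b - 2)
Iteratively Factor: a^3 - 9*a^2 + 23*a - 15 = (a - 1)*(a^2 - 8*a + 15) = (a - 3)*(a - 1)*(a - 5)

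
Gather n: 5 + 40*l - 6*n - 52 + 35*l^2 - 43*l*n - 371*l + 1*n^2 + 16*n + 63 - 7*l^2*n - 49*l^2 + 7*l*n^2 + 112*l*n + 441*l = -14*l^2 + 110*l + n^2*(7*l + 1) + n*(-7*l^2 + 69*l + 10) + 16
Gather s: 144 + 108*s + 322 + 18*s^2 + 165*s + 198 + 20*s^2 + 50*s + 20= 38*s^2 + 323*s + 684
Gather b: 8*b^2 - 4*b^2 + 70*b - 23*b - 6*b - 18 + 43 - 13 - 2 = 4*b^2 + 41*b + 10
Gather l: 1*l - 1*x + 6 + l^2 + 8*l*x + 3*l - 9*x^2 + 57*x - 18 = l^2 + l*(8*x + 4) - 9*x^2 + 56*x - 12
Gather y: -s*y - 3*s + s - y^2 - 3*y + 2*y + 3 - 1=-2*s - y^2 + y*(-s - 1) + 2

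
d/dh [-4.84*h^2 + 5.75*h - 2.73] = 5.75 - 9.68*h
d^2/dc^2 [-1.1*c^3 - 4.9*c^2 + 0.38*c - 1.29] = -6.6*c - 9.8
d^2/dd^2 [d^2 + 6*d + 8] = 2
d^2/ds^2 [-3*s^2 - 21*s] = -6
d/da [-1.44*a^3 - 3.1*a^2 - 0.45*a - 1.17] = -4.32*a^2 - 6.2*a - 0.45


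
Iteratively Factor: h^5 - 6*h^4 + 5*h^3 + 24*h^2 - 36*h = (h + 2)*(h^4 - 8*h^3 + 21*h^2 - 18*h) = h*(h + 2)*(h^3 - 8*h^2 + 21*h - 18) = h*(h - 2)*(h + 2)*(h^2 - 6*h + 9) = h*(h - 3)*(h - 2)*(h + 2)*(h - 3)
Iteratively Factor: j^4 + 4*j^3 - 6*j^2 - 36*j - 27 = (j + 3)*(j^3 + j^2 - 9*j - 9) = (j + 3)^2*(j^2 - 2*j - 3) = (j - 3)*(j + 3)^2*(j + 1)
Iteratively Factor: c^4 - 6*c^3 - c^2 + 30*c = (c - 3)*(c^3 - 3*c^2 - 10*c) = c*(c - 3)*(c^2 - 3*c - 10) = c*(c - 3)*(c + 2)*(c - 5)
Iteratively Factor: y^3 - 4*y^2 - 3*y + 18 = (y + 2)*(y^2 - 6*y + 9) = (y - 3)*(y + 2)*(y - 3)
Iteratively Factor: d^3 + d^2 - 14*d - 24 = (d + 2)*(d^2 - d - 12) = (d - 4)*(d + 2)*(d + 3)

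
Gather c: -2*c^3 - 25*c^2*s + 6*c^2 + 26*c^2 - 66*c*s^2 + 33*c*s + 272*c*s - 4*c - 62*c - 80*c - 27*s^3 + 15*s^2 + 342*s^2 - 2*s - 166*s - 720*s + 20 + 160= -2*c^3 + c^2*(32 - 25*s) + c*(-66*s^2 + 305*s - 146) - 27*s^3 + 357*s^2 - 888*s + 180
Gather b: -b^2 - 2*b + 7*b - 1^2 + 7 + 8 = -b^2 + 5*b + 14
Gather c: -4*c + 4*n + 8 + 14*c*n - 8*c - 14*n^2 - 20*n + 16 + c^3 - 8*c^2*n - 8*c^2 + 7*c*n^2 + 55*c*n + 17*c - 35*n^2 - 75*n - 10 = c^3 + c^2*(-8*n - 8) + c*(7*n^2 + 69*n + 5) - 49*n^2 - 91*n + 14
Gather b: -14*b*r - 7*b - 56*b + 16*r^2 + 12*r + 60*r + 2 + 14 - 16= b*(-14*r - 63) + 16*r^2 + 72*r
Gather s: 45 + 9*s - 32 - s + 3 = 8*s + 16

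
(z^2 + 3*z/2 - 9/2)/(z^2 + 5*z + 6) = (z - 3/2)/(z + 2)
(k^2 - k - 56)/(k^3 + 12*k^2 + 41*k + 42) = (k - 8)/(k^2 + 5*k + 6)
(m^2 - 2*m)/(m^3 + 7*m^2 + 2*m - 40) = m/(m^2 + 9*m + 20)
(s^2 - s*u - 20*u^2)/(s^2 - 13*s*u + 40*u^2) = (s + 4*u)/(s - 8*u)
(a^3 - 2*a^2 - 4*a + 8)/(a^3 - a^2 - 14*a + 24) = (a^2 - 4)/(a^2 + a - 12)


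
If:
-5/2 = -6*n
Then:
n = 5/12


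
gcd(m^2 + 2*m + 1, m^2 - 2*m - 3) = m + 1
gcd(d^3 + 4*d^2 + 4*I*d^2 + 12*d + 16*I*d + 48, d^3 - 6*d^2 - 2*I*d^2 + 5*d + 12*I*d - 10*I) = d - 2*I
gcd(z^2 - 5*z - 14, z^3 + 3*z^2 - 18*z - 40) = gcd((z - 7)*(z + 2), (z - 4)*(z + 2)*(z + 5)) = z + 2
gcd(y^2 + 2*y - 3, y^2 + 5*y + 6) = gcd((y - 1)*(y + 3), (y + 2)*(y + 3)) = y + 3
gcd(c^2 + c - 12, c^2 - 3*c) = c - 3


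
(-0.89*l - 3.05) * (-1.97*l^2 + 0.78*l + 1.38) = 1.7533*l^3 + 5.3143*l^2 - 3.6072*l - 4.209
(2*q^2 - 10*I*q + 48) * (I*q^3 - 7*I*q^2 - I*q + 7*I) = 2*I*q^5 + 10*q^4 - 14*I*q^4 - 70*q^3 + 46*I*q^3 - 10*q^2 - 322*I*q^2 + 70*q - 48*I*q + 336*I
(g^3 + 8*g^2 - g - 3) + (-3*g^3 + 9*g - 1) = -2*g^3 + 8*g^2 + 8*g - 4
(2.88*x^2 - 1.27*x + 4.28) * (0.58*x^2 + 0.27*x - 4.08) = 1.6704*x^4 + 0.0410000000000001*x^3 - 9.6109*x^2 + 6.3372*x - 17.4624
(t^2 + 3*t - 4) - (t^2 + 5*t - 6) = 2 - 2*t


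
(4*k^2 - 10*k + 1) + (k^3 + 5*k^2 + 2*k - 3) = k^3 + 9*k^2 - 8*k - 2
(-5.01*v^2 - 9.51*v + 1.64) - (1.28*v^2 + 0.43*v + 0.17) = -6.29*v^2 - 9.94*v + 1.47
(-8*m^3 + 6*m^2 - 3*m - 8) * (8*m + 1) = -64*m^4 + 40*m^3 - 18*m^2 - 67*m - 8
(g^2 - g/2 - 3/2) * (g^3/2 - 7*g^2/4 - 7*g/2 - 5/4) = g^5/2 - 2*g^4 - 27*g^3/8 + 25*g^2/8 + 47*g/8 + 15/8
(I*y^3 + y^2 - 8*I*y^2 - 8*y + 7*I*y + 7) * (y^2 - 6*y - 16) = I*y^5 + y^4 - 14*I*y^4 - 14*y^3 + 39*I*y^3 + 39*y^2 + 86*I*y^2 + 86*y - 112*I*y - 112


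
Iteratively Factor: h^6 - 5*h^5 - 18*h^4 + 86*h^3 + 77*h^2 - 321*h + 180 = (h + 3)*(h^5 - 8*h^4 + 6*h^3 + 68*h^2 - 127*h + 60) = (h + 3)^2*(h^4 - 11*h^3 + 39*h^2 - 49*h + 20) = (h - 5)*(h + 3)^2*(h^3 - 6*h^2 + 9*h - 4) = (h - 5)*(h - 4)*(h + 3)^2*(h^2 - 2*h + 1) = (h - 5)*(h - 4)*(h - 1)*(h + 3)^2*(h - 1)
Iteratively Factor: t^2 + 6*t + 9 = (t + 3)*(t + 3)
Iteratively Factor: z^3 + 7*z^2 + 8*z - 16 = (z + 4)*(z^2 + 3*z - 4) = (z + 4)^2*(z - 1)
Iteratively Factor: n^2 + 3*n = (n)*(n + 3)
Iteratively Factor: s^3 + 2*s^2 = (s)*(s^2 + 2*s) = s^2*(s + 2)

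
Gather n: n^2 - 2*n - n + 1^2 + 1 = n^2 - 3*n + 2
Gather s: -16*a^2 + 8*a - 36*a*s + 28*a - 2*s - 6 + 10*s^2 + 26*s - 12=-16*a^2 + 36*a + 10*s^2 + s*(24 - 36*a) - 18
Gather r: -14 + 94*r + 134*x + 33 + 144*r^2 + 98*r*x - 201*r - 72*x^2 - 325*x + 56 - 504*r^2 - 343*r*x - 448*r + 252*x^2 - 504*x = -360*r^2 + r*(-245*x - 555) + 180*x^2 - 695*x + 75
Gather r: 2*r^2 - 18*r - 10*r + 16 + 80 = 2*r^2 - 28*r + 96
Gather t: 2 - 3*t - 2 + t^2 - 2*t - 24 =t^2 - 5*t - 24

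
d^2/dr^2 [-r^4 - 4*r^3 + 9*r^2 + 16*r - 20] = -12*r^2 - 24*r + 18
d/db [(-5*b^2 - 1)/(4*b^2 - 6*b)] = (15*b^2 + 4*b - 3)/(2*b^2*(4*b^2 - 12*b + 9))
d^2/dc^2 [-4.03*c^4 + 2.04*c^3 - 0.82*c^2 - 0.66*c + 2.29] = -48.36*c^2 + 12.24*c - 1.64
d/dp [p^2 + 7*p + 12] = 2*p + 7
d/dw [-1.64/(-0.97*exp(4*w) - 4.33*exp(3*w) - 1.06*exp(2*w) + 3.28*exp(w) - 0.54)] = (-6.3632*exp(3*w) - 21.3036*exp(2*w) - 3.4768*exp(w) + 5.3792)*exp(w)/(0.97*exp(4*w) + 4.33*exp(3*w) + 1.06*exp(2*w) - 3.28*exp(w) + 0.54)^2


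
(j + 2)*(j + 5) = j^2 + 7*j + 10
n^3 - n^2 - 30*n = n*(n - 6)*(n + 5)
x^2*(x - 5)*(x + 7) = x^4 + 2*x^3 - 35*x^2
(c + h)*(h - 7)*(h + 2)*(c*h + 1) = c^2*h^3 - 5*c^2*h^2 - 14*c^2*h + c*h^4 - 5*c*h^3 - 13*c*h^2 - 5*c*h - 14*c + h^3 - 5*h^2 - 14*h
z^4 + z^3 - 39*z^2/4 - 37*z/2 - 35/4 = (z - 7/2)*(z + 1)^2*(z + 5/2)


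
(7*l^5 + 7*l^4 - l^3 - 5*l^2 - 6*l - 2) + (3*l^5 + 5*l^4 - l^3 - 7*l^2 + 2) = 10*l^5 + 12*l^4 - 2*l^3 - 12*l^2 - 6*l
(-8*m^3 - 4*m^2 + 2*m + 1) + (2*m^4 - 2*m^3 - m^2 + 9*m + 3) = 2*m^4 - 10*m^3 - 5*m^2 + 11*m + 4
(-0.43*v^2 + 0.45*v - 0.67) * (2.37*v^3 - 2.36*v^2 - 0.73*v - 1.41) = -1.0191*v^5 + 2.0813*v^4 - 2.336*v^3 + 1.859*v^2 - 0.1454*v + 0.9447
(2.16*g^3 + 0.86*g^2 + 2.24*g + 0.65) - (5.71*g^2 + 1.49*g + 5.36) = 2.16*g^3 - 4.85*g^2 + 0.75*g - 4.71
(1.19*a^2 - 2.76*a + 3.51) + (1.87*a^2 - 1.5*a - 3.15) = 3.06*a^2 - 4.26*a + 0.36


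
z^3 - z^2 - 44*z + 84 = (z - 6)*(z - 2)*(z + 7)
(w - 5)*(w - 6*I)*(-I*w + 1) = -I*w^3 - 5*w^2 + 5*I*w^2 + 25*w - 6*I*w + 30*I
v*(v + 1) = v^2 + v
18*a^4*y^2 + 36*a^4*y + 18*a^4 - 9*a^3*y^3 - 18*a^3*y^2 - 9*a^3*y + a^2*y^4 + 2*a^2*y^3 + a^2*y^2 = (-6*a + y)*(-3*a + y)*(a*y + a)^2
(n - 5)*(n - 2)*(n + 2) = n^3 - 5*n^2 - 4*n + 20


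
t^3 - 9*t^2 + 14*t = t*(t - 7)*(t - 2)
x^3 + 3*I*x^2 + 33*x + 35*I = (x - 5*I)*(x + I)*(x + 7*I)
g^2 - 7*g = g*(g - 7)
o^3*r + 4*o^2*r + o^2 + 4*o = o*(o + 4)*(o*r + 1)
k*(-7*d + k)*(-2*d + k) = 14*d^2*k - 9*d*k^2 + k^3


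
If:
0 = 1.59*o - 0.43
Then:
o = 0.27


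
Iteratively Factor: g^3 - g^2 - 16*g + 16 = (g - 1)*(g^2 - 16) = (g - 4)*(g - 1)*(g + 4)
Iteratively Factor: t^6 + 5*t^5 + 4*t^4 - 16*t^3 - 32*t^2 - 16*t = (t)*(t^5 + 5*t^4 + 4*t^3 - 16*t^2 - 32*t - 16) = t*(t + 2)*(t^4 + 3*t^3 - 2*t^2 - 12*t - 8) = t*(t + 1)*(t + 2)*(t^3 + 2*t^2 - 4*t - 8) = t*(t - 2)*(t + 1)*(t + 2)*(t^2 + 4*t + 4) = t*(t - 2)*(t + 1)*(t + 2)^2*(t + 2)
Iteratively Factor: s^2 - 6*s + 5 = (s - 5)*(s - 1)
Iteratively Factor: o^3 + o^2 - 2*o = (o - 1)*(o^2 + 2*o) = o*(o - 1)*(o + 2)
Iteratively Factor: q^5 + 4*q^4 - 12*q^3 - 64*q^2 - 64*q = (q + 4)*(q^4 - 12*q^2 - 16*q) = (q - 4)*(q + 4)*(q^3 + 4*q^2 + 4*q) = (q - 4)*(q + 2)*(q + 4)*(q^2 + 2*q) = q*(q - 4)*(q + 2)*(q + 4)*(q + 2)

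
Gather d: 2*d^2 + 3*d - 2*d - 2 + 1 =2*d^2 + d - 1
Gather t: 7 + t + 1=t + 8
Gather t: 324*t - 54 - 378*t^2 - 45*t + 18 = -378*t^2 + 279*t - 36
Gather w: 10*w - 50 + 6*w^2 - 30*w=6*w^2 - 20*w - 50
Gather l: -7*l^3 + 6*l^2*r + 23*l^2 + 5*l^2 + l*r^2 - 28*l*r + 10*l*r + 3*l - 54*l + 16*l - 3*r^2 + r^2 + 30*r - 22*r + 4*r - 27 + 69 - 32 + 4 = -7*l^3 + l^2*(6*r + 28) + l*(r^2 - 18*r - 35) - 2*r^2 + 12*r + 14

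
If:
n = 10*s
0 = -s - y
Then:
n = -10*y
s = -y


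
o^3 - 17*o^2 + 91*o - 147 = (o - 7)^2*(o - 3)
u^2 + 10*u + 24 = (u + 4)*(u + 6)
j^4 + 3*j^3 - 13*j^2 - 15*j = j*(j - 3)*(j + 1)*(j + 5)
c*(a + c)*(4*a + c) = 4*a^2*c + 5*a*c^2 + c^3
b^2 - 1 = (b - 1)*(b + 1)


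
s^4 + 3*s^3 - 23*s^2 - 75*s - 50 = (s - 5)*(s + 1)*(s + 2)*(s + 5)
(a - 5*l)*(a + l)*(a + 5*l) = a^3 + a^2*l - 25*a*l^2 - 25*l^3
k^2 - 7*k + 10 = (k - 5)*(k - 2)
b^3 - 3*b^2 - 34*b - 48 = (b - 8)*(b + 2)*(b + 3)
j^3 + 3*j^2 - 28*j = j*(j - 4)*(j + 7)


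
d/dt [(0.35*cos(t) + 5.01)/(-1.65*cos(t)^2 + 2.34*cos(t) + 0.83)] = (-0.5775*cos(t)^2 - 16.533*cos(t) + 11.4329)*sin(t)/(2.7225*cos(t)^4 - 7.722*cos(t)^3 + 2.7366*cos(t)^2 + 3.8844*cos(t) + 0.6889)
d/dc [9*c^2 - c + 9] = 18*c - 1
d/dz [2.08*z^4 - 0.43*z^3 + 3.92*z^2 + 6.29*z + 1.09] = 8.32*z^3 - 1.29*z^2 + 7.84*z + 6.29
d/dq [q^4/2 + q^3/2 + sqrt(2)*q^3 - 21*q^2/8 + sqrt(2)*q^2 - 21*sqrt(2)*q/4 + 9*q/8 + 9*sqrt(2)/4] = 2*q^3 + 3*q^2/2 + 3*sqrt(2)*q^2 - 21*q/4 + 2*sqrt(2)*q - 21*sqrt(2)/4 + 9/8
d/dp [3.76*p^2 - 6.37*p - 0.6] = 7.52*p - 6.37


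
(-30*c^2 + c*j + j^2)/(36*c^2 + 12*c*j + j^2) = (-5*c + j)/(6*c + j)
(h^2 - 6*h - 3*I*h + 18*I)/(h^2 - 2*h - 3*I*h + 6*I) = (h - 6)/(h - 2)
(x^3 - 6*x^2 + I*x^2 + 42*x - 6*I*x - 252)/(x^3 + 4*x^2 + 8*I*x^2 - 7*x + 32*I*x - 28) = (x^2 - 6*x*(1 + I) + 36*I)/(x^2 + x*(4 + I) + 4*I)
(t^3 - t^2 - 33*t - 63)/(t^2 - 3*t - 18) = (t^2 - 4*t - 21)/(t - 6)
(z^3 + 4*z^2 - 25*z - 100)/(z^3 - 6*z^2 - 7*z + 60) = (z^2 + 9*z + 20)/(z^2 - z - 12)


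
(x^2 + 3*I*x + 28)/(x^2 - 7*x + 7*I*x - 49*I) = (x - 4*I)/(x - 7)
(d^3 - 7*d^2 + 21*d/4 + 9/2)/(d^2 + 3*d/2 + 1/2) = (d^2 - 15*d/2 + 9)/(d + 1)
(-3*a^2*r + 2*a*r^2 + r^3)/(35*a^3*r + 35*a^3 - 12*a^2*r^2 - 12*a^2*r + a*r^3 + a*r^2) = r*(-3*a^2 + 2*a*r + r^2)/(a*(35*a^2*r + 35*a^2 - 12*a*r^2 - 12*a*r + r^3 + r^2))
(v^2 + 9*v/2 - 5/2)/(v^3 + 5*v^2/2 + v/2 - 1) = (v + 5)/(v^2 + 3*v + 2)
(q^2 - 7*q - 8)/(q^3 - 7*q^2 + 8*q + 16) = (q - 8)/(q^2 - 8*q + 16)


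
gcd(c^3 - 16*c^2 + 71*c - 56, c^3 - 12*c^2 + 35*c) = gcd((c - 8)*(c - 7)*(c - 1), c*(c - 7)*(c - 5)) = c - 7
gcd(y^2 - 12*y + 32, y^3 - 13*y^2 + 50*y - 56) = y - 4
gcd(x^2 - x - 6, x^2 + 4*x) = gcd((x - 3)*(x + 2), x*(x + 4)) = 1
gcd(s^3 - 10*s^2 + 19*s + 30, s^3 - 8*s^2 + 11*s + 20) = s^2 - 4*s - 5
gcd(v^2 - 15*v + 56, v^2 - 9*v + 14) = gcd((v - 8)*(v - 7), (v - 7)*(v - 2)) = v - 7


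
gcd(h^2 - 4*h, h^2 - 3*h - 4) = h - 4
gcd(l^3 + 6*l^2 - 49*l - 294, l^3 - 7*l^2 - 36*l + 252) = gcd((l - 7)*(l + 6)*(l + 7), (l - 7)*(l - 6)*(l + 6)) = l^2 - l - 42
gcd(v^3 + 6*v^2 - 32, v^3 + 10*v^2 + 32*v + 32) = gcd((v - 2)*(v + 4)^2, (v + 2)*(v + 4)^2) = v^2 + 8*v + 16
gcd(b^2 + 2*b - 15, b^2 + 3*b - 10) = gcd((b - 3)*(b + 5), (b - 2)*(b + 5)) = b + 5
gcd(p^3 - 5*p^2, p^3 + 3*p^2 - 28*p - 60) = p - 5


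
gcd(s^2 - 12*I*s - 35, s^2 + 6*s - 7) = 1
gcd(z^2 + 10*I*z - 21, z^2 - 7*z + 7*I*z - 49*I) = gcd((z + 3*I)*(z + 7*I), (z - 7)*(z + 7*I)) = z + 7*I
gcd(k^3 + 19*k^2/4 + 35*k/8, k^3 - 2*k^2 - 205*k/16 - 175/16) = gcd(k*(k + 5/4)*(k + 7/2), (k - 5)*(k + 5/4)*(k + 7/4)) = k + 5/4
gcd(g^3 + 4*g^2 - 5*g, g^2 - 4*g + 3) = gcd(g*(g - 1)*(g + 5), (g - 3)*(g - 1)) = g - 1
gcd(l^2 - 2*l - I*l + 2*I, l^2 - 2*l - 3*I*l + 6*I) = l - 2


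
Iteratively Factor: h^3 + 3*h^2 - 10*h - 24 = (h + 4)*(h^2 - h - 6) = (h + 2)*(h + 4)*(h - 3)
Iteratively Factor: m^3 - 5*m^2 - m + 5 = (m - 1)*(m^2 - 4*m - 5) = (m - 5)*(m - 1)*(m + 1)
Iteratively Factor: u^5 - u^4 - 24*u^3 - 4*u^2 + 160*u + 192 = (u - 4)*(u^4 + 3*u^3 - 12*u^2 - 52*u - 48) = (u - 4)*(u + 3)*(u^3 - 12*u - 16) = (u - 4)*(u + 2)*(u + 3)*(u^2 - 2*u - 8) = (u - 4)^2*(u + 2)*(u + 3)*(u + 2)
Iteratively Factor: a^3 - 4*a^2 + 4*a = (a - 2)*(a^2 - 2*a) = a*(a - 2)*(a - 2)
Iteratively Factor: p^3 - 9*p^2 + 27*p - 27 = (p - 3)*(p^2 - 6*p + 9) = (p - 3)^2*(p - 3)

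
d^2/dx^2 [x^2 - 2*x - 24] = 2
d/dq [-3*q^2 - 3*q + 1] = -6*q - 3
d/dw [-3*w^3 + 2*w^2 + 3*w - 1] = -9*w^2 + 4*w + 3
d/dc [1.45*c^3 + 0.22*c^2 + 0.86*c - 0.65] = 4.35*c^2 + 0.44*c + 0.86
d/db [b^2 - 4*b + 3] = 2*b - 4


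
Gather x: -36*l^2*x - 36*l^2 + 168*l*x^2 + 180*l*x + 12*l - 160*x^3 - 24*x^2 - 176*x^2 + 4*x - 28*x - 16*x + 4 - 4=-36*l^2 + 12*l - 160*x^3 + x^2*(168*l - 200) + x*(-36*l^2 + 180*l - 40)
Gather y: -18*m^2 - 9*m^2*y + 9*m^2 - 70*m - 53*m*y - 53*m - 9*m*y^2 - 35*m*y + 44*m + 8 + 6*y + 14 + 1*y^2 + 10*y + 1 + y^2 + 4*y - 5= -9*m^2 - 79*m + y^2*(2 - 9*m) + y*(-9*m^2 - 88*m + 20) + 18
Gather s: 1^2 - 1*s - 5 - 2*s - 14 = -3*s - 18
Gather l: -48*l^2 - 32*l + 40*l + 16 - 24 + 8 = -48*l^2 + 8*l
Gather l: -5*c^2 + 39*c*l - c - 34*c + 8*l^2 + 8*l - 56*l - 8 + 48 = -5*c^2 - 35*c + 8*l^2 + l*(39*c - 48) + 40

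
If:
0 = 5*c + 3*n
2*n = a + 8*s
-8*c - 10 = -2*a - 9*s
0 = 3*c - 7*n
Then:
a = 80/7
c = 0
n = 0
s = -10/7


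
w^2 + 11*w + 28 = (w + 4)*(w + 7)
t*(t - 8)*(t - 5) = t^3 - 13*t^2 + 40*t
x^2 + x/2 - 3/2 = (x - 1)*(x + 3/2)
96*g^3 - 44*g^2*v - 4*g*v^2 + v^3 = (-8*g + v)*(-2*g + v)*(6*g + v)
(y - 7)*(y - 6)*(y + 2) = y^3 - 11*y^2 + 16*y + 84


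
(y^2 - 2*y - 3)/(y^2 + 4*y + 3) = (y - 3)/(y + 3)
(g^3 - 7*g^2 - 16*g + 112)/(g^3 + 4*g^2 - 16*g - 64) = (g - 7)/(g + 4)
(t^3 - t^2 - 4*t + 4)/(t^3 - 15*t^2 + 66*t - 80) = (t^2 + t - 2)/(t^2 - 13*t + 40)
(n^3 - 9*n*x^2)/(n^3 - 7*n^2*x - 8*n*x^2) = (-n^2 + 9*x^2)/(-n^2 + 7*n*x + 8*x^2)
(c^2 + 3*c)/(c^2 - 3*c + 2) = c*(c + 3)/(c^2 - 3*c + 2)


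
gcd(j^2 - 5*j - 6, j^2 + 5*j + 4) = j + 1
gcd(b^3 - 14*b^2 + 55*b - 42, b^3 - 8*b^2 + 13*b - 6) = b^2 - 7*b + 6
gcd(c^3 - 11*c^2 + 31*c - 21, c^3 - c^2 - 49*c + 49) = c^2 - 8*c + 7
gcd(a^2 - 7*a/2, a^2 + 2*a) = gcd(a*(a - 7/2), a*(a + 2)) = a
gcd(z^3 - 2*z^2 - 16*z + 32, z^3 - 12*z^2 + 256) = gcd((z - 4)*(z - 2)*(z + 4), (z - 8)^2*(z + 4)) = z + 4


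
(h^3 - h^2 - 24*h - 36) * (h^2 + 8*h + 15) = h^5 + 7*h^4 - 17*h^3 - 243*h^2 - 648*h - 540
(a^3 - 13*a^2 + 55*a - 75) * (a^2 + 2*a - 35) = a^5 - 11*a^4 - 6*a^3 + 490*a^2 - 2075*a + 2625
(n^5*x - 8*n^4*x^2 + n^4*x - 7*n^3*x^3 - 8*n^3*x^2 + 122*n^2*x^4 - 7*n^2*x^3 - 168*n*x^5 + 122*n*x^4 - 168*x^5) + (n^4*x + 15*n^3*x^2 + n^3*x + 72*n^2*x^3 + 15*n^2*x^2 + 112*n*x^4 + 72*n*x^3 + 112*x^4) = n^5*x - 8*n^4*x^2 + 2*n^4*x - 7*n^3*x^3 + 7*n^3*x^2 + n^3*x + 122*n^2*x^4 + 65*n^2*x^3 + 15*n^2*x^2 - 168*n*x^5 + 234*n*x^4 + 72*n*x^3 - 168*x^5 + 112*x^4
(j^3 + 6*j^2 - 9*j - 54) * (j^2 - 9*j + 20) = j^5 - 3*j^4 - 43*j^3 + 147*j^2 + 306*j - 1080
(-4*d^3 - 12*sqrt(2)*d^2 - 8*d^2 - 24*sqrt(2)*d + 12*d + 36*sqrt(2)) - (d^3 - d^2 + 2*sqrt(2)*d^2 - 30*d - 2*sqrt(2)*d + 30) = -5*d^3 - 14*sqrt(2)*d^2 - 7*d^2 - 22*sqrt(2)*d + 42*d - 30 + 36*sqrt(2)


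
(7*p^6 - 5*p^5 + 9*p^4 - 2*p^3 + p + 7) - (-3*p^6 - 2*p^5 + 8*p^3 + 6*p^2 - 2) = 10*p^6 - 3*p^5 + 9*p^4 - 10*p^3 - 6*p^2 + p + 9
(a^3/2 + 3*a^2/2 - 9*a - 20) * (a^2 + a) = a^5/2 + 2*a^4 - 15*a^3/2 - 29*a^2 - 20*a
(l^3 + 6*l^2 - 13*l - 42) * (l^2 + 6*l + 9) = l^5 + 12*l^4 + 32*l^3 - 66*l^2 - 369*l - 378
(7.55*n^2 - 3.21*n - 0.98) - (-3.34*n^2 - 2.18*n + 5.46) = 10.89*n^2 - 1.03*n - 6.44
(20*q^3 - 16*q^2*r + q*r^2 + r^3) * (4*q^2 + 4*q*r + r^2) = 80*q^5 + 16*q^4*r - 40*q^3*r^2 - 8*q^2*r^3 + 5*q*r^4 + r^5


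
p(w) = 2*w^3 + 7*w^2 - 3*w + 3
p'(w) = 6*w^2 + 14*w - 3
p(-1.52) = 16.71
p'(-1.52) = -10.42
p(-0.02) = 3.06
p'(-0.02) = -3.28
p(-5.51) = -102.52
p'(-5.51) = 102.02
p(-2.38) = 22.83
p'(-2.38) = -2.33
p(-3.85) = 4.17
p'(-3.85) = 32.04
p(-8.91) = -829.25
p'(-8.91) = 348.59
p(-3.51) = 13.28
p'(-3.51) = 21.78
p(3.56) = 171.27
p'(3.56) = 122.88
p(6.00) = 669.00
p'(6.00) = 297.00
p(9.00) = 2001.00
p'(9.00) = 609.00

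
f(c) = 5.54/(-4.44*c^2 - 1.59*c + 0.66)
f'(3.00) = 0.08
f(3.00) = -0.13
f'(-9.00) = -0.00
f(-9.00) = -0.02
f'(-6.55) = -0.01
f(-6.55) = -0.03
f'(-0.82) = -30.21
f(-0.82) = -5.42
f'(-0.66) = -468.76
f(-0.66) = -24.66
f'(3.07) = 0.08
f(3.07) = -0.12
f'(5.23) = 0.02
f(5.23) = -0.04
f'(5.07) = 0.02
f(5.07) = -0.05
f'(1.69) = 0.43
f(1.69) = -0.38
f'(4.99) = 0.02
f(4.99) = -0.05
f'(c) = 5.54*(8.88*c + 1.59)/(-4.44*c^2 - 1.59*c + 0.66)^2 = (49.1952*c + 8.8086)/(4.44*c^2 + 1.59*c - 0.66)^2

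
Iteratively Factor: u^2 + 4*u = (u)*(u + 4)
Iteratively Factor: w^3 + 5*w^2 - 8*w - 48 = (w + 4)*(w^2 + w - 12) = (w - 3)*(w + 4)*(w + 4)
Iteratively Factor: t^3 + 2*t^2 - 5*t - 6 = (t - 2)*(t^2 + 4*t + 3) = (t - 2)*(t + 3)*(t + 1)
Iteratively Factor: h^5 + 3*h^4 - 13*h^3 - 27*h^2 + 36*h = (h - 3)*(h^4 + 6*h^3 + 5*h^2 - 12*h) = (h - 3)*(h + 3)*(h^3 + 3*h^2 - 4*h) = (h - 3)*(h + 3)*(h + 4)*(h^2 - h) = h*(h - 3)*(h + 3)*(h + 4)*(h - 1)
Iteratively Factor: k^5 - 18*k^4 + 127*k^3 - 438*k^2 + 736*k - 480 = (k - 3)*(k^4 - 15*k^3 + 82*k^2 - 192*k + 160) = (k - 5)*(k - 3)*(k^3 - 10*k^2 + 32*k - 32) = (k - 5)*(k - 4)*(k - 3)*(k^2 - 6*k + 8) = (k - 5)*(k - 4)*(k - 3)*(k - 2)*(k - 4)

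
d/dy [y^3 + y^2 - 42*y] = 3*y^2 + 2*y - 42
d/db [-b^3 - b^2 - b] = -3*b^2 - 2*b - 1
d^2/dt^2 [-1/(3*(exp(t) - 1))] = (exp(t) + 1)*exp(t)/(3*(1 - exp(t))^3)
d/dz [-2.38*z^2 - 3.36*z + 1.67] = -4.76*z - 3.36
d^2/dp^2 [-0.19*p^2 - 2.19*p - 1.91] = -0.380000000000000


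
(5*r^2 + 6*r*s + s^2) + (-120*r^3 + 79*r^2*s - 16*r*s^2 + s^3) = -120*r^3 + 79*r^2*s + 5*r^2 - 16*r*s^2 + 6*r*s + s^3 + s^2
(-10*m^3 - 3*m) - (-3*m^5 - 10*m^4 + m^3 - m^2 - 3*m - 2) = 3*m^5 + 10*m^4 - 11*m^3 + m^2 + 2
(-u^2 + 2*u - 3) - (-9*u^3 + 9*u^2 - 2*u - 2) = 9*u^3 - 10*u^2 + 4*u - 1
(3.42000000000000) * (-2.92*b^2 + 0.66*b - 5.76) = -9.9864*b^2 + 2.2572*b - 19.6992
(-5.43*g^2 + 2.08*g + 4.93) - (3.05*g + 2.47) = -5.43*g^2 - 0.97*g + 2.46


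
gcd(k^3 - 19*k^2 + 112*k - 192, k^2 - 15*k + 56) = k - 8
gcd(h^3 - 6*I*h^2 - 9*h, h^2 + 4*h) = h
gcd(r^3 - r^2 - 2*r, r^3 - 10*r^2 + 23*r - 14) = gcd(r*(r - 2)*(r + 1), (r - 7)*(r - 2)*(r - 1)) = r - 2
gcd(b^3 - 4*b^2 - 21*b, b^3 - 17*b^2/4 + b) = b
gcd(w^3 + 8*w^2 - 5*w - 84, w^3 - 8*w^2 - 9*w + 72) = w - 3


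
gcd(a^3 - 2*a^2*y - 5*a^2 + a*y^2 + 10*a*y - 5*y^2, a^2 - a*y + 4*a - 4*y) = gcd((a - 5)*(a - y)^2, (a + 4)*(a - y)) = -a + y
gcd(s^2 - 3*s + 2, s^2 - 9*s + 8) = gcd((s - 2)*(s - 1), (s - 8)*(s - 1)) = s - 1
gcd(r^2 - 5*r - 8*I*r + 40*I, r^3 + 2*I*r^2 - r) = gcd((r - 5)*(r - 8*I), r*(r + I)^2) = 1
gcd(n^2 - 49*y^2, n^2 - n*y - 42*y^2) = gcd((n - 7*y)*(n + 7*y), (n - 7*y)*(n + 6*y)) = -n + 7*y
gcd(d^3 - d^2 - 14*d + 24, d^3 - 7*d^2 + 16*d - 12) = d^2 - 5*d + 6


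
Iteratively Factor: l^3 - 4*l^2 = (l)*(l^2 - 4*l) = l^2*(l - 4)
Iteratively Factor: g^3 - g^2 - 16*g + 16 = (g - 4)*(g^2 + 3*g - 4) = (g - 4)*(g + 4)*(g - 1)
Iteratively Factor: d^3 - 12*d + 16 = (d + 4)*(d^2 - 4*d + 4) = (d - 2)*(d + 4)*(d - 2)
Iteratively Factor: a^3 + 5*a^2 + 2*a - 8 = (a + 2)*(a^2 + 3*a - 4) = (a + 2)*(a + 4)*(a - 1)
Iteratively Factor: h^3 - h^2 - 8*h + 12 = (h + 3)*(h^2 - 4*h + 4) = (h - 2)*(h + 3)*(h - 2)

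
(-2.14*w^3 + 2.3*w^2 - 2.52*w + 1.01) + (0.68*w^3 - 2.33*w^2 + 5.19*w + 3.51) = -1.46*w^3 - 0.0300000000000002*w^2 + 2.67*w + 4.52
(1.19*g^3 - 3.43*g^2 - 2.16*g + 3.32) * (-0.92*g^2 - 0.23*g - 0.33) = -1.0948*g^5 + 2.8819*g^4 + 2.3834*g^3 - 1.4257*g^2 - 0.0507999999999998*g - 1.0956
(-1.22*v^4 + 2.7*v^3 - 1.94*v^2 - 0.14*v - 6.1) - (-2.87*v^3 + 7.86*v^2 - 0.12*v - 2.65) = -1.22*v^4 + 5.57*v^3 - 9.8*v^2 - 0.02*v - 3.45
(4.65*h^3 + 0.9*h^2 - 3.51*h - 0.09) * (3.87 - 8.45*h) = -39.2925*h^4 + 10.3905*h^3 + 33.1425*h^2 - 12.8232*h - 0.3483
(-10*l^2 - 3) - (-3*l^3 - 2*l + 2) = 3*l^3 - 10*l^2 + 2*l - 5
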